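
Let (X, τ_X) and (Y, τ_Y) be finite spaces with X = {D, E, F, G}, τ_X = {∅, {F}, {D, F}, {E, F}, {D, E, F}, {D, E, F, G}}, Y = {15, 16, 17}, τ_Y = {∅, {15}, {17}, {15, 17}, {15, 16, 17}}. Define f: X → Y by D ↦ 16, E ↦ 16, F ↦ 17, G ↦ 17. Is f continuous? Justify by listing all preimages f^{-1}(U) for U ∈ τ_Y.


f is NOT continuous.

Compute f^{-1}(U) for each U ∈ τ_Y:
  U = ∅: f^{-1}(U) = ∅ ∈ τ_X ✓.
  U = {15}: f^{-1}(U) = ∅ ∈ τ_X ✓.
  U = {17}: f^{-1}(U) = {F, G} ∉ τ_X ✗.
  U = {15, 17}: f^{-1}(U) = {F, G} ∉ τ_X ✗.
  U = {15, 16, 17}: f^{-1}(U) = {D, E, F, G} ∈ τ_X ✓.
Found U = {17} with f^{-1}(U) = {F, G} not in τ_X. Therefore f is NOT continuous.


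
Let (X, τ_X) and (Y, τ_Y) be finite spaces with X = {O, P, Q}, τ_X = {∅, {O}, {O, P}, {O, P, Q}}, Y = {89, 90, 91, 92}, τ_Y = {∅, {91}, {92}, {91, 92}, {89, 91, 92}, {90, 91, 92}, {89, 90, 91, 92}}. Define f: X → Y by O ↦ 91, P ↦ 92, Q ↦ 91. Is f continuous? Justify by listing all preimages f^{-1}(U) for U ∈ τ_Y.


f is NOT continuous.

Compute f^{-1}(U) for each U ∈ τ_Y:
  U = ∅: f^{-1}(U) = ∅ ∈ τ_X ✓.
  U = {91}: f^{-1}(U) = {O, Q} ∉ τ_X ✗.
  U = {92}: f^{-1}(U) = {P} ∉ τ_X ✗.
  U = {91, 92}: f^{-1}(U) = {O, P, Q} ∈ τ_X ✓.
  U = {89, 91, 92}: f^{-1}(U) = {O, P, Q} ∈ τ_X ✓.
  U = {90, 91, 92}: f^{-1}(U) = {O, P, Q} ∈ τ_X ✓.
  U = {89, 90, 91, 92}: f^{-1}(U) = {O, P, Q} ∈ τ_X ✓.
Found U = {91} with f^{-1}(U) = {O, Q} not in τ_X. Therefore f is NOT continuous.


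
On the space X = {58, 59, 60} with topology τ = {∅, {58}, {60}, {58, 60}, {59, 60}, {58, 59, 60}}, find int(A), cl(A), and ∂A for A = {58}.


int(A) = {58}, cl(A) = {58}, ∂A = ∅.

Closed sets in (X, τ) are complements of opens:
  closed(X, τ) = {∅, {58}, {59}, {58, 59}, {59, 60}, {58, 59, 60}}.
int(A) = ⋃ {U ∈ τ : U ⊆ A}. Opens contained in A: ∅, {58}.
Taking the union of these: int(A) = {58}.
cl(A) = ⋂ {C closed : A ⊆ C}. Closed sets containing A: {58}, {58, 59}, {58, 59, 60}.
Intersecting these: cl(A) = {58}.
∂A = cl(A) ∖ int(A) = {58} ∖ {58} = ∅.


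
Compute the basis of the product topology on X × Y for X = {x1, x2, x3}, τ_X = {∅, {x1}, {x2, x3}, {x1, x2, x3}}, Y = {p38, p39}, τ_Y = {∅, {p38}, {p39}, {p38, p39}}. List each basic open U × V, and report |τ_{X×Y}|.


Basis B = {∅ × ∅, {x1} × {p38}, {x1} × {p39}, {x1} × {p38, p39}, {x2, x3} × {p38}, {x2, x3} × {p39}, {x1, x2, x3} × {p38}, {x1, x2, x3} × {p39}, {x2, x3} × {p38, p39}, {x1, x2, x3} × {p38, p39}}; |τ_{X×Y}| = 16.

Enumerate products U × V with U ∈ τ_X, V ∈ τ_Y (deduplicated):
  ∅ × ∅ = {} (∅)
  {x1} × {p38} = {(x1,p38)}
  {x1} × {p39} = {(x1,p39)}
  {x1} × {p38, p39} = {(x1,p38), (x1,p39)}
  {x2, x3} × {p38} = {(x2,p38), (x3,p38)}
  {x2, x3} × {p39} = {(x2,p39), (x3,p39)}
  {x1, x2, x3} × {p38} = {(x1,p38), (x2,p38), (x3,p38)}
  {x1, x2, x3} × {p39} = {(x1,p39), (x2,p39), (x3,p39)}
  {x2, x3} × {p38, p39} = {(x2,p38), (x2,p39), (x3,p38), (x3,p39)}
  {x1, x2, x3} × {p38, p39} = {(x1,p38), (x1,p39), (x2,p38), (x2,p39), (x3,p38), (x3,p39)}
These 10 distinct sets form the basis B.
Close under arbitrary unions to get τ_{X×Y}; counting gives |τ_{X×Y}| = 16.


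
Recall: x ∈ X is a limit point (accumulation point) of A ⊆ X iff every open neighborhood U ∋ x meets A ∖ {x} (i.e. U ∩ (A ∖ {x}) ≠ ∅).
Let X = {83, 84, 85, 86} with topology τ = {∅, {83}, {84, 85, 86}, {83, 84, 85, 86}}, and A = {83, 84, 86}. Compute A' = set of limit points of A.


A' = {84, 85, 86}

For each x ∈ X, list the open sets U ∈ τ with x ∈ U, then check whether U ∩ (A ∖ {x}) ≠ ∅ for every such U.
  x = 83: open {83} ∋ x has {83} ∩ (A ∖ {83}) = ∅, so x is NOT a limit point.
  x = 84: opens ∋ x are {84, 85, 86}, {83, 84, 85, 86}; each meets A ∖ {84}, so x IS a limit point.
  x = 85: opens ∋ x are {84, 85, 86}, {83, 84, 85, 86}; each meets A ∖ {85}, so x IS a limit point.
  x = 86: opens ∋ x are {84, 85, 86}, {83, 84, 85, 86}; each meets A ∖ {86}, so x IS a limit point.
Collecting: A' = {84, 85, 86}.


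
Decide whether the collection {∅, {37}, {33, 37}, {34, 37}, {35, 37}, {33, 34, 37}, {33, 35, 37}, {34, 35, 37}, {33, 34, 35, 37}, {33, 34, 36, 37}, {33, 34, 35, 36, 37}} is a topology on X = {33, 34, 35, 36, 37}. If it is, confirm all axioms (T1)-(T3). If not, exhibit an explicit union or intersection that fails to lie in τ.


τ IS a topology on X.

Axiom (T1): ∅ ∈ τ? Yes; X ∈ τ? Yes.
Axiom (T2/T3): check pairwise unions and intersections of members of τ.
All pairwise intersections and unions checked — each lies in τ. Therefore τ satisfies (T1), (T2), (T3): it IS a topology on X.


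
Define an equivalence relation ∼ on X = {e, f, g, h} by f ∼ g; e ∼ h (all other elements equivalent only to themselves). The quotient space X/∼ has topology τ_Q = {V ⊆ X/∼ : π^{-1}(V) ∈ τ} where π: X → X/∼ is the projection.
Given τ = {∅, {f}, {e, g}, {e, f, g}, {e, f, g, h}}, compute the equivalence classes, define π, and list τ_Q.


X/∼ = {[e=h], [f=g]}; |τ_Q| = 2.

Equivalence classes: [e=h], [f=g].
Quotient map π: X → X/∼ sends e ↦ [e=h], f ↦ [f=g], g ↦ [f=g], h ↦ [e=h].
For each subset V ⊆ X/∼, compute π^{-1}(V) ⊆ X and check whether π^{-1}(V) ∈ τ. V is open in τ_Q iff π^{-1}(V) ∈ τ.
  V = {}: π^{-1}(V) = ∅ ∈ τ ✓.
  V = {[e=h]}: π^{-1}(V) = {e, h} ∉ τ ✗.
  V = {[f=g]}: π^{-1}(V) = {f, g} ∉ τ ✗.
  V = {[e=h], [f=g]}: π^{-1}(V) = {e, f, g, h} ∈ τ ✓.
Open sets in the quotient: τ_Q = {{}, {[e=h], [f=g]}} (2 elements).


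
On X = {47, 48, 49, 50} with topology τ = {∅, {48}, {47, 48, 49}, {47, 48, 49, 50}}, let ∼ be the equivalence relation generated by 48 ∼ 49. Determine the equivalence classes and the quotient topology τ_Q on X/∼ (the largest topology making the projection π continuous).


X/∼ = {[47], [48=49], [50]}; |τ_Q| = 3.

Equivalence classes: [47], [48=49], [50].
Quotient map π: X → X/∼ sends 47 ↦ [47], 48 ↦ [48=49], 49 ↦ [48=49], 50 ↦ [50].
For each subset V ⊆ X/∼, compute π^{-1}(V) ⊆ X and check whether π^{-1}(V) ∈ τ. V is open in τ_Q iff π^{-1}(V) ∈ τ.
  V = {}: π^{-1}(V) = ∅ ∈ τ ✓.
  V = {[47]}: π^{-1}(V) = {47} ∉ τ ✗.
  V = {[48=49]}: π^{-1}(V) = {48, 49} ∉ τ ✗.
  V = {[47], [48=49]}: π^{-1}(V) = {47, 48, 49} ∈ τ ✓.
  V = {[50]}: π^{-1}(V) = {50} ∉ τ ✗.
  V = {[47], [50]}: π^{-1}(V) = {47, 50} ∉ τ ✗.
  V = {[48=49], [50]}: π^{-1}(V) = {48, 49, 50} ∉ τ ✗.
  V = {[47], [48=49], [50]}: π^{-1}(V) = {47, 48, 49, 50} ∈ τ ✓.
Open sets in the quotient: τ_Q = {{}, {[47], [48=49]}, {[47], [48=49], [50]}} (3 elements).


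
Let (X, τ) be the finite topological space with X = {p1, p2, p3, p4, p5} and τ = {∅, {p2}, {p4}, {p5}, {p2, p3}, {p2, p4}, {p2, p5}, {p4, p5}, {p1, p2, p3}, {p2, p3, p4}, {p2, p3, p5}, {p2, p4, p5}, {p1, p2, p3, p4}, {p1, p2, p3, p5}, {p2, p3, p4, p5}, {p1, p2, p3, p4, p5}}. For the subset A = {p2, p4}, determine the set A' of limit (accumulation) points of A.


A' = {p1, p3}

For each x ∈ X, list the open sets U ∈ τ with x ∈ U, then check whether U ∩ (A ∖ {x}) ≠ ∅ for every such U.
  x = p1: opens ∋ x are {p1, p2, p3}, {p1, p2, p3, p4}, {p1, p2, p3, p5}, {p1, p2, p3, p4, p5}; each meets A ∖ {p1}, so x IS a limit point.
  x = p2: open {p2} ∋ x has {p2} ∩ (A ∖ {p2}) = ∅, so x is NOT a limit point.
  x = p3: opens ∋ x are {p2, p3}, {p1, p2, p3}, {p2, p3, p4}, {p2, p3, p5}, {p1, p2, p3, p4}, {p1, p2, p3, p5}, {p2, p3, p4, p5}, {p1, p2, p3, p4, p5}; each meets A ∖ {p3}, so x IS a limit point.
  x = p4: open {p4} ∋ x has {p4} ∩ (A ∖ {p4}) = ∅, so x is NOT a limit point.
  x = p5: open {p5} ∋ x has {p5} ∩ (A ∖ {p5}) = ∅, so x is NOT a limit point.
Collecting: A' = {p1, p3}.


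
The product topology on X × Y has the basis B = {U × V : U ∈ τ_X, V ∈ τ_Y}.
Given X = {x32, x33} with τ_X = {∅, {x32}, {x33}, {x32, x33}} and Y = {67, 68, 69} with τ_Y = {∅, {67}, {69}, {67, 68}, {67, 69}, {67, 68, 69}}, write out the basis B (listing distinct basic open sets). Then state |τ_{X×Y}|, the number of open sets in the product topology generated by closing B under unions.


Basis B = {∅ × ∅, {x32} × {67}, {x32} × {69}, {x33} × {67}, {x33} × {69}, {x32} × {67, 68}, {x32} × {67, 69}, {x32, x33} × {67}, {x32, x33} × {69}, {x33} × {67, 68}, {x33} × {67, 69}, {x32} × {67, 68, 69}, {x33} × {67, 68, 69}, {x32, x33} × {67, 68}, {x32, x33} × {67, 69}, {x32, x33} × {67, 68, 69}}; |τ_{X×Y}| = 36.

Enumerate products U × V with U ∈ τ_X, V ∈ τ_Y (deduplicated):
  ∅ × ∅ = {} (∅)
  {x32} × {67} = {(x32,67)}
  {x32} × {69} = {(x32,69)}
  {x33} × {67} = {(x33,67)}
  {x33} × {69} = {(x33,69)}
  {x32} × {67, 68} = {(x32,67), (x32,68)}
  {x32} × {67, 69} = {(x32,67), (x32,69)}
  {x32, x33} × {67} = {(x32,67), (x33,67)}
  {x32, x33} × {69} = {(x32,69), (x33,69)}
  {x33} × {67, 68} = {(x33,67), (x33,68)}
  {x33} × {67, 69} = {(x33,67), (x33,69)}
  {x32} × {67, 68, 69} = {(x32,67), (x32,68), (x32,69)}
  {x33} × {67, 68, 69} = {(x33,67), (x33,68), (x33,69)}
  {x32, x33} × {67, 68} = {(x32,67), (x32,68), (x33,67), (x33,68)}
  {x32, x33} × {67, 69} = {(x32,67), (x32,69), (x33,67), (x33,69)}
  {x32, x33} × {67, 68, 69} = {(x32,67), (x32,68), (x32,69), (x33,67), (x33,68), (x33,69)}
These 16 distinct sets form the basis B.
Close under arbitrary unions to get τ_{X×Y}; counting gives |τ_{X×Y}| = 36.


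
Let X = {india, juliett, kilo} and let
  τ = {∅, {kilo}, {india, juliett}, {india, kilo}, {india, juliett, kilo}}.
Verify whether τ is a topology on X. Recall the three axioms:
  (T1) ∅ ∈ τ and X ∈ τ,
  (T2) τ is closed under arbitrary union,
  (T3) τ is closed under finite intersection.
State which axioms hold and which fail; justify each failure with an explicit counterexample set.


τ is NOT a topology on X.

Axiom (T1): ∅ ∈ τ? Yes; X ∈ τ? Yes.
Axiom (T2/T3): check pairwise unions and intersections of members of τ.
Counterexample for (T3): {india, juliett} ∩ {india, kilo} = {india} ∉ τ. Therefore τ is NOT a topology.


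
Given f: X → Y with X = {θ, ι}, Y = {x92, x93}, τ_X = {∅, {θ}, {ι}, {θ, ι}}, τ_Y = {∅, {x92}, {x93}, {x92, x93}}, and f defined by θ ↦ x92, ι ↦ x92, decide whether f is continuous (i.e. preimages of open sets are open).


f IS continuous.

Compute f^{-1}(U) for each U ∈ τ_Y:
  U = ∅: f^{-1}(U) = ∅ ∈ τ_X ✓.
  U = {x92}: f^{-1}(U) = {θ, ι} ∈ τ_X ✓.
  U = {x93}: f^{-1}(U) = ∅ ∈ τ_X ✓.
  U = {x92, x93}: f^{-1}(U) = {θ, ι} ∈ τ_X ✓.
Every preimage lies in τ_X, so f IS continuous.


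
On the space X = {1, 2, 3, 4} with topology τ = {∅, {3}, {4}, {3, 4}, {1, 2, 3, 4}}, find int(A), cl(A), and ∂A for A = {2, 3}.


int(A) = {3}, cl(A) = {1, 2, 3}, ∂A = {1, 2}.

Closed sets in (X, τ) are complements of opens:
  closed(X, τ) = {∅, {1, 2}, {1, 2, 3}, {1, 2, 4}, {1, 2, 3, 4}}.
int(A) = ⋃ {U ∈ τ : U ⊆ A}. Opens contained in A: ∅, {3}.
Taking the union of these: int(A) = {3}.
cl(A) = ⋂ {C closed : A ⊆ C}. Closed sets containing A: {1, 2, 3}, {1, 2, 3, 4}.
Intersecting these: cl(A) = {1, 2, 3}.
∂A = cl(A) ∖ int(A) = {1, 2, 3} ∖ {3} = {1, 2}.


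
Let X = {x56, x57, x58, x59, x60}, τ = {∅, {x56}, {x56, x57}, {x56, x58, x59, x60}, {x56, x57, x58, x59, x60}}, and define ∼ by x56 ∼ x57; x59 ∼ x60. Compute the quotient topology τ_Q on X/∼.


X/∼ = {[x56=x57], [x58], [x59=x60]}; |τ_Q| = 3.

Equivalence classes: [x56=x57], [x58], [x59=x60].
Quotient map π: X → X/∼ sends x56 ↦ [x56=x57], x57 ↦ [x56=x57], x58 ↦ [x58], x59 ↦ [x59=x60], x60 ↦ [x59=x60].
For each subset V ⊆ X/∼, compute π^{-1}(V) ⊆ X and check whether π^{-1}(V) ∈ τ. V is open in τ_Q iff π^{-1}(V) ∈ τ.
  V = {}: π^{-1}(V) = ∅ ∈ τ ✓.
  V = {[x56=x57]}: π^{-1}(V) = {x56, x57} ∈ τ ✓.
  V = {[x58]}: π^{-1}(V) = {x58} ∉ τ ✗.
  V = {[x56=x57], [x58]}: π^{-1}(V) = {x56, x57, x58} ∉ τ ✗.
  V = {[x59=x60]}: π^{-1}(V) = {x59, x60} ∉ τ ✗.
  V = {[x56=x57], [x59=x60]}: π^{-1}(V) = {x56, x57, x59, x60} ∉ τ ✗.
  V = {[x58], [x59=x60]}: π^{-1}(V) = {x58, x59, x60} ∉ τ ✗.
  V = {[x56=x57], [x58], [x59=x60]}: π^{-1}(V) = {x56, x57, x58, x59, x60} ∈ τ ✓.
Open sets in the quotient: τ_Q = {{}, {[x56=x57]}, {[x56=x57], [x58], [x59=x60]}} (3 elements).


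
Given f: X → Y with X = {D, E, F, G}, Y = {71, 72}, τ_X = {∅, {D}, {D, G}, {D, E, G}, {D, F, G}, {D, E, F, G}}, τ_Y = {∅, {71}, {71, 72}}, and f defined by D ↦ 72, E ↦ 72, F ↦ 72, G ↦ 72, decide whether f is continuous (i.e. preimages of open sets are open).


f IS continuous.

Compute f^{-1}(U) for each U ∈ τ_Y:
  U = ∅: f^{-1}(U) = ∅ ∈ τ_X ✓.
  U = {71}: f^{-1}(U) = ∅ ∈ τ_X ✓.
  U = {71, 72}: f^{-1}(U) = {D, E, F, G} ∈ τ_X ✓.
Every preimage lies in τ_X, so f IS continuous.


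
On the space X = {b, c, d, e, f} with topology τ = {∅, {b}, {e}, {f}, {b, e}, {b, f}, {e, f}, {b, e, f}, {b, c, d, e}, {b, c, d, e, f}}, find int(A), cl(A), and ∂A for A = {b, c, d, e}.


int(A) = {b, c, d, e}, cl(A) = {b, c, d, e}, ∂A = ∅.

Closed sets in (X, τ) are complements of opens:
  closed(X, τ) = {∅, {f}, {c, d}, {b, c, d}, {c, d, e}, {c, d, f}, {b, c, d, e}, {b, c, d, f}, {c, d, e, f}, {b, c, d, e, f}}.
int(A) = ⋃ {U ∈ τ : U ⊆ A}. Opens contained in A: ∅, {b}, {e}, {b, e}, {b, c, d, e}.
Taking the union of these: int(A) = {b, c, d, e}.
cl(A) = ⋂ {C closed : A ⊆ C}. Closed sets containing A: {b, c, d, e}, {b, c, d, e, f}.
Intersecting these: cl(A) = {b, c, d, e}.
∂A = cl(A) ∖ int(A) = {b, c, d, e} ∖ {b, c, d, e} = ∅.


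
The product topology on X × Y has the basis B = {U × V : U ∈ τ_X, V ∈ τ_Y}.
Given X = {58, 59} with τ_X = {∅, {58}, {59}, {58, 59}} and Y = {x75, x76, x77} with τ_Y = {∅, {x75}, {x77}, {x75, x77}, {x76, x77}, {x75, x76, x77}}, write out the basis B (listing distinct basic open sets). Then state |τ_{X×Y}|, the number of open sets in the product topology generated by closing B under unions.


Basis B = {∅ × ∅, {58} × {x75}, {58} × {x77}, {59} × {x75}, {59} × {x77}, {58} × {x75, x77}, {58, 59} × {x75}, {58} × {x76, x77}, {58, 59} × {x77}, {59} × {x75, x77}, {59} × {x76, x77}, {58} × {x75, x76, x77}, {59} × {x75, x76, x77}, {58, 59} × {x75, x77}, {58, 59} × {x76, x77}, {58, 59} × {x75, x76, x77}}; |τ_{X×Y}| = 36.

Enumerate products U × V with U ∈ τ_X, V ∈ τ_Y (deduplicated):
  ∅ × ∅ = {} (∅)
  {58} × {x75} = {(58,x75)}
  {58} × {x77} = {(58,x77)}
  {59} × {x75} = {(59,x75)}
  {59} × {x77} = {(59,x77)}
  {58} × {x75, x77} = {(58,x75), (58,x77)}
  {58, 59} × {x75} = {(58,x75), (59,x75)}
  {58} × {x76, x77} = {(58,x76), (58,x77)}
  {58, 59} × {x77} = {(58,x77), (59,x77)}
  {59} × {x75, x77} = {(59,x75), (59,x77)}
  {59} × {x76, x77} = {(59,x76), (59,x77)}
  {58} × {x75, x76, x77} = {(58,x75), (58,x76), (58,x77)}
  {59} × {x75, x76, x77} = {(59,x75), (59,x76), (59,x77)}
  {58, 59} × {x75, x77} = {(58,x75), (58,x77), (59,x75), (59,x77)}
  {58, 59} × {x76, x77} = {(58,x76), (58,x77), (59,x76), (59,x77)}
  {58, 59} × {x75, x76, x77} = {(58,x75), (58,x76), (58,x77), (59,x75), (59,x76), (59,x77)}
These 16 distinct sets form the basis B.
Close under arbitrary unions to get τ_{X×Y}; counting gives |τ_{X×Y}| = 36.


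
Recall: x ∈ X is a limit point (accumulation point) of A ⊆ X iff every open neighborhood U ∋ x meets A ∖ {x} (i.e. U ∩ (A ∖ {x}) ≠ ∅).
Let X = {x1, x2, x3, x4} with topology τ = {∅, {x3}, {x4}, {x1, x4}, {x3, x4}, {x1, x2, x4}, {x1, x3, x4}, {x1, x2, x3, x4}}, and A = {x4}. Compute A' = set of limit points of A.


A' = {x1, x2}

For each x ∈ X, list the open sets U ∈ τ with x ∈ U, then check whether U ∩ (A ∖ {x}) ≠ ∅ for every such U.
  x = x1: opens ∋ x are {x1, x4}, {x1, x2, x4}, {x1, x3, x4}, {x1, x2, x3, x4}; each meets A ∖ {x1}, so x IS a limit point.
  x = x2: opens ∋ x are {x1, x2, x4}, {x1, x2, x3, x4}; each meets A ∖ {x2}, so x IS a limit point.
  x = x3: open {x3} ∋ x has {x3} ∩ (A ∖ {x3}) = ∅, so x is NOT a limit point.
  x = x4: open {x4} ∋ x has {x4} ∩ (A ∖ {x4}) = ∅, so x is NOT a limit point.
Collecting: A' = {x1, x2}.


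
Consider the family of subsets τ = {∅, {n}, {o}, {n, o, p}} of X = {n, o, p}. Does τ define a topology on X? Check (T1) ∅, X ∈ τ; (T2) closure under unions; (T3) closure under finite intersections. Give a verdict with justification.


τ is NOT a topology on X.

Axiom (T1): ∅ ∈ τ? Yes; X ∈ τ? Yes.
Axiom (T2/T3): check pairwise unions and intersections of members of τ.
Counterexample for (T2): {n} ∪ {o} = {n, o} ∉ τ. Therefore τ is NOT a topology.


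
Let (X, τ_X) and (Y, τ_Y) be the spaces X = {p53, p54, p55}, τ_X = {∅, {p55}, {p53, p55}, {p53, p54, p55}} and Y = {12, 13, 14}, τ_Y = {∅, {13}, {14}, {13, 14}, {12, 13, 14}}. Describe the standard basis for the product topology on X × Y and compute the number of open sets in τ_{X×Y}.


Basis B = {∅ × ∅, {p55} × {13}, {p55} × {14}, {p53, p55} × {13}, {p53, p55} × {14}, {p55} × {13, 14}, {p53, p54, p55} × {13}, {p53, p54, p55} × {14}, {p55} × {12, 13, 14}, {p53, p55} × {13, 14}, {p53, p55} × {12, 13, 14}, {p53, p54, p55} × {13, 14}, {p53, p54, p55} × {12, 13, 14}}; |τ_{X×Y}| = 30.

Enumerate products U × V with U ∈ τ_X, V ∈ τ_Y (deduplicated):
  ∅ × ∅ = {} (∅)
  {p55} × {13} = {(p55,13)}
  {p55} × {14} = {(p55,14)}
  {p53, p55} × {13} = {(p53,13), (p55,13)}
  {p53, p55} × {14} = {(p53,14), (p55,14)}
  {p55} × {13, 14} = {(p55,13), (p55,14)}
  {p53, p54, p55} × {13} = {(p53,13), (p54,13), (p55,13)}
  {p53, p54, p55} × {14} = {(p53,14), (p54,14), (p55,14)}
  {p55} × {12, 13, 14} = {(p55,12), (p55,13), (p55,14)}
  {p53, p55} × {13, 14} = {(p53,13), (p53,14), (p55,13), (p55,14)}
  {p53, p55} × {12, 13, 14} = {(p53,12), (p53,13), (p53,14), (p55,12), (p55,13), (p55,14)}
  {p53, p54, p55} × {13, 14} = {(p53,13), (p53,14), (p54,13), (p54,14), (p55,13), (p55,14)}
  {p53, p54, p55} × {12, 13, 14} = {(p53,12), (p53,13), (p53,14), (p54,12), (p54,13), (p54,14), (p55,12), (p55,13), (p55,14)}
These 13 distinct sets form the basis B.
Close under arbitrary unions to get τ_{X×Y}; counting gives |τ_{X×Y}| = 30.


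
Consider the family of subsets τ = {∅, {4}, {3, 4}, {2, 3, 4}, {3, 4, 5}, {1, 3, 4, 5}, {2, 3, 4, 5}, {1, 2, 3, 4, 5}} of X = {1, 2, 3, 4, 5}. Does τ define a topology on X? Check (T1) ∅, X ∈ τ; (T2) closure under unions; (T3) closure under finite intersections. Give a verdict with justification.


τ IS a topology on X.

Axiom (T1): ∅ ∈ τ? Yes; X ∈ τ? Yes.
Axiom (T2/T3): check pairwise unions and intersections of members of τ.
All pairwise intersections and unions checked — each lies in τ. Therefore τ satisfies (T1), (T2), (T3): it IS a topology on X.


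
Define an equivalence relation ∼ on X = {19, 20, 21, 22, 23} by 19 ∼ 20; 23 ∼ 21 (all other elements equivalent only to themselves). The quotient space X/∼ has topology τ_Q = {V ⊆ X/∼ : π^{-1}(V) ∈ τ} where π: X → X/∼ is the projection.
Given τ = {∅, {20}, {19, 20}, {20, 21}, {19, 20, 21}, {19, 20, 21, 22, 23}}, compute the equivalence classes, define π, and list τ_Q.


X/∼ = {[19=20], [21=23], [22]}; |τ_Q| = 3.

Equivalence classes: [19=20], [21=23], [22].
Quotient map π: X → X/∼ sends 19 ↦ [19=20], 20 ↦ [19=20], 21 ↦ [21=23], 22 ↦ [22], 23 ↦ [21=23].
For each subset V ⊆ X/∼, compute π^{-1}(V) ⊆ X and check whether π^{-1}(V) ∈ τ. V is open in τ_Q iff π^{-1}(V) ∈ τ.
  V = {}: π^{-1}(V) = ∅ ∈ τ ✓.
  V = {[19=20]}: π^{-1}(V) = {19, 20} ∈ τ ✓.
  V = {[21=23]}: π^{-1}(V) = {21, 23} ∉ τ ✗.
  V = {[19=20], [21=23]}: π^{-1}(V) = {19, 20, 21, 23} ∉ τ ✗.
  V = {[22]}: π^{-1}(V) = {22} ∉ τ ✗.
  V = {[19=20], [22]}: π^{-1}(V) = {19, 20, 22} ∉ τ ✗.
  V = {[21=23], [22]}: π^{-1}(V) = {21, 22, 23} ∉ τ ✗.
  V = {[19=20], [21=23], [22]}: π^{-1}(V) = {19, 20, 21, 22, 23} ∈ τ ✓.
Open sets in the quotient: τ_Q = {{}, {[19=20]}, {[19=20], [21=23], [22]}} (3 elements).


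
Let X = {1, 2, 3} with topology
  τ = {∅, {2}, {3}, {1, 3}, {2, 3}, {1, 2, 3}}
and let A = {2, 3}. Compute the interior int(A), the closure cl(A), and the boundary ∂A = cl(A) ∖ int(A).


int(A) = {2, 3}, cl(A) = {1, 2, 3}, ∂A = {1}.

Closed sets in (X, τ) are complements of opens:
  closed(X, τ) = {∅, {1}, {2}, {1, 2}, {1, 3}, {1, 2, 3}}.
int(A) = ⋃ {U ∈ τ : U ⊆ A}. Opens contained in A: ∅, {2}, {3}, {2, 3}.
Taking the union of these: int(A) = {2, 3}.
cl(A) = ⋂ {C closed : A ⊆ C}. Closed sets containing A: {1, 2, 3}.
Intersecting these: cl(A) = {1, 2, 3}.
∂A = cl(A) ∖ int(A) = {1, 2, 3} ∖ {2, 3} = {1}.


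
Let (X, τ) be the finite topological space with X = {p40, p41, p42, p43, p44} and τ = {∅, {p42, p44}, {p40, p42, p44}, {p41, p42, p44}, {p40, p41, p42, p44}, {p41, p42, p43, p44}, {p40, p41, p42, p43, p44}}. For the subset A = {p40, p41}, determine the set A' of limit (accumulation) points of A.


A' = {p43}

For each x ∈ X, list the open sets U ∈ τ with x ∈ U, then check whether U ∩ (A ∖ {x}) ≠ ∅ for every such U.
  x = p40: open {p40, p42, p44} ∋ x has {p40, p42, p44} ∩ (A ∖ {p40}) = ∅, so x is NOT a limit point.
  x = p41: open {p41, p42, p44} ∋ x has {p41, p42, p44} ∩ (A ∖ {p41}) = ∅, so x is NOT a limit point.
  x = p42: open {p42, p44} ∋ x has {p42, p44} ∩ (A ∖ {p42}) = ∅, so x is NOT a limit point.
  x = p43: opens ∋ x are {p41, p42, p43, p44}, {p40, p41, p42, p43, p44}; each meets A ∖ {p43}, so x IS a limit point.
  x = p44: open {p42, p44} ∋ x has {p42, p44} ∩ (A ∖ {p44}) = ∅, so x is NOT a limit point.
Collecting: A' = {p43}.


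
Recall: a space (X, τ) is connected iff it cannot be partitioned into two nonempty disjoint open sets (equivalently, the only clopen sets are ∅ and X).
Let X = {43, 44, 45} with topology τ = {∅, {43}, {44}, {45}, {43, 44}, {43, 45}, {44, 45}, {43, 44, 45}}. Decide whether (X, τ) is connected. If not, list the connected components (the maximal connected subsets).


(X, τ) is disconnected; components = [{43}, {44}, {45}].

Find clopen sets (U ∈ τ with X ∖ U ∈ τ):
  U = ∅, X ∖ U = {43, 44, 45} — both open, so U is clopen.
  U = {43}, X ∖ U = {44, 45} — both open, so U is clopen.
  U = {44}, X ∖ U = {43, 45} — both open, so U is clopen.
  U = {45}, X ∖ U = {43, 44} — both open, so U is clopen.
  U = {43, 44}, X ∖ U = {45} — both open, so U is clopen.
  U = {43, 45}, X ∖ U = {44} — both open, so U is clopen.
  U = {44, 45}, X ∖ U = {43} — both open, so U is clopen.
  U = {43, 44, 45}, X ∖ U = ∅ — both open, so U is clopen.
Nontrivial clopen(s) exist: e.g. {44}. So (X, τ) is disconnected.
Compute connected components by grouping points that agree on all clopens:
  component: {43}
  component: {44}
  component: {45}


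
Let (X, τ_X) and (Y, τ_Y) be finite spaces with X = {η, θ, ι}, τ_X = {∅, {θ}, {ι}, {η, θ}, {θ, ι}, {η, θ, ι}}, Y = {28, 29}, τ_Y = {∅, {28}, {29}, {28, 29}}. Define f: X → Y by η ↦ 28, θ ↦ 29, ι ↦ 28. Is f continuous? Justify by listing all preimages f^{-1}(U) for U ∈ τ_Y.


f is NOT continuous.

Compute f^{-1}(U) for each U ∈ τ_Y:
  U = ∅: f^{-1}(U) = ∅ ∈ τ_X ✓.
  U = {28}: f^{-1}(U) = {η, ι} ∉ τ_X ✗.
  U = {29}: f^{-1}(U) = {θ} ∈ τ_X ✓.
  U = {28, 29}: f^{-1}(U) = {η, θ, ι} ∈ τ_X ✓.
Found U = {28} with f^{-1}(U) = {η, ι} not in τ_X. Therefore f is NOT continuous.


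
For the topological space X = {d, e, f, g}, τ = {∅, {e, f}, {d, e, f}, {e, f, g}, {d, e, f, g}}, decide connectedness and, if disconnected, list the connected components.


(X, τ) is connected.

Find clopen sets (U ∈ τ with X ∖ U ∈ τ):
  U = ∅, X ∖ U = {d, e, f, g} — both open, so U is clopen.
  U = {d, e, f, g}, X ∖ U = ∅ — both open, so U is clopen.
Only trivial clopens (∅ and X) exist, so (X, τ) is connected.
Compute connected components by grouping points that agree on all clopens:
  component: {d, e, f, g}


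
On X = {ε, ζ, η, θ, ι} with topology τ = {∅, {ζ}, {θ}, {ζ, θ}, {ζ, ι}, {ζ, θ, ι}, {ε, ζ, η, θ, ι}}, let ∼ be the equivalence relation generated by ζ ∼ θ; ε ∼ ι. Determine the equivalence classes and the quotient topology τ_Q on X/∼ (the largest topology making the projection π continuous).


X/∼ = {[ε=ι], [ζ=θ], [η]}; |τ_Q| = 3.

Equivalence classes: [ε=ι], [ζ=θ], [η].
Quotient map π: X → X/∼ sends ε ↦ [ε=ι], ζ ↦ [ζ=θ], η ↦ [η], θ ↦ [ζ=θ], ι ↦ [ε=ι].
For each subset V ⊆ X/∼, compute π^{-1}(V) ⊆ X and check whether π^{-1}(V) ∈ τ. V is open in τ_Q iff π^{-1}(V) ∈ τ.
  V = {}: π^{-1}(V) = ∅ ∈ τ ✓.
  V = {[ε=ι]}: π^{-1}(V) = {ε, ι} ∉ τ ✗.
  V = {[ζ=θ]}: π^{-1}(V) = {ζ, θ} ∈ τ ✓.
  V = {[ε=ι], [ζ=θ]}: π^{-1}(V) = {ε, ζ, θ, ι} ∉ τ ✗.
  V = {[η]}: π^{-1}(V) = {η} ∉ τ ✗.
  V = {[ε=ι], [η]}: π^{-1}(V) = {ε, η, ι} ∉ τ ✗.
  V = {[ζ=θ], [η]}: π^{-1}(V) = {ζ, η, θ} ∉ τ ✗.
  V = {[ε=ι], [ζ=θ], [η]}: π^{-1}(V) = {ε, ζ, η, θ, ι} ∈ τ ✓.
Open sets in the quotient: τ_Q = {{}, {[ζ=θ]}, {[ε=ι], [ζ=θ], [η]}} (3 elements).


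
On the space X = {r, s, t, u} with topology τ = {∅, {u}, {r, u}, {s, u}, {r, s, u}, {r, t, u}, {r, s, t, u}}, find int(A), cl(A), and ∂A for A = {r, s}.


int(A) = ∅, cl(A) = {r, s, t}, ∂A = {r, s, t}.

Closed sets in (X, τ) are complements of opens:
  closed(X, τ) = {∅, {s}, {t}, {r, t}, {s, t}, {r, s, t}, {r, s, t, u}}.
int(A) = ⋃ {U ∈ τ : U ⊆ A}. Opens contained in A: ∅.
Taking the union of these: int(A) = ∅.
cl(A) = ⋂ {C closed : A ⊆ C}. Closed sets containing A: {r, s, t}, {r, s, t, u}.
Intersecting these: cl(A) = {r, s, t}.
∂A = cl(A) ∖ int(A) = {r, s, t} ∖ ∅ = {r, s, t}.


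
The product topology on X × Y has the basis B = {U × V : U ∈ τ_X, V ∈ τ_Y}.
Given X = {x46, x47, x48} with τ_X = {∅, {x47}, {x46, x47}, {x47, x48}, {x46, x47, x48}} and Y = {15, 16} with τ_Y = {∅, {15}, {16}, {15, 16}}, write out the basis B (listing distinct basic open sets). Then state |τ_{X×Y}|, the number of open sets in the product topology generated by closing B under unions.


Basis B = {∅ × ∅, {x47} × {15}, {x47} × {16}, {x46, x47} × {15}, {x46, x47} × {16}, {x47} × {15, 16}, {x47, x48} × {15}, {x47, x48} × {16}, {x46, x47, x48} × {15}, {x46, x47, x48} × {16}, {x46, x47} × {15, 16}, {x47, x48} × {15, 16}, {x46, x47, x48} × {15, 16}}; |τ_{X×Y}| = 25.

Enumerate products U × V with U ∈ τ_X, V ∈ τ_Y (deduplicated):
  ∅ × ∅ = {} (∅)
  {x47} × {15} = {(x47,15)}
  {x47} × {16} = {(x47,16)}
  {x46, x47} × {15} = {(x46,15), (x47,15)}
  {x46, x47} × {16} = {(x46,16), (x47,16)}
  {x47} × {15, 16} = {(x47,15), (x47,16)}
  {x47, x48} × {15} = {(x47,15), (x48,15)}
  {x47, x48} × {16} = {(x47,16), (x48,16)}
  {x46, x47, x48} × {15} = {(x46,15), (x47,15), (x48,15)}
  {x46, x47, x48} × {16} = {(x46,16), (x47,16), (x48,16)}
  {x46, x47} × {15, 16} = {(x46,15), (x46,16), (x47,15), (x47,16)}
  {x47, x48} × {15, 16} = {(x47,15), (x47,16), (x48,15), (x48,16)}
  {x46, x47, x48} × {15, 16} = {(x46,15), (x46,16), (x47,15), (x47,16), (x48,15), (x48,16)}
These 13 distinct sets form the basis B.
Close under arbitrary unions to get τ_{X×Y}; counting gives |τ_{X×Y}| = 25.


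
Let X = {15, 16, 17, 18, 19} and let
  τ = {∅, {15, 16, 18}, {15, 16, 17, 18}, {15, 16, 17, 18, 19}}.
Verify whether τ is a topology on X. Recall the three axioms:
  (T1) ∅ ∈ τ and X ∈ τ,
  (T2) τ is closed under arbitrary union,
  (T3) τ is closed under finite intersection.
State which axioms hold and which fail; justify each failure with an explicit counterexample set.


τ IS a topology on X.

Axiom (T1): ∅ ∈ τ? Yes; X ∈ τ? Yes.
Axiom (T2/T3): check pairwise unions and intersections of members of τ.
All pairwise intersections and unions checked — each lies in τ. Therefore τ satisfies (T1), (T2), (T3): it IS a topology on X.


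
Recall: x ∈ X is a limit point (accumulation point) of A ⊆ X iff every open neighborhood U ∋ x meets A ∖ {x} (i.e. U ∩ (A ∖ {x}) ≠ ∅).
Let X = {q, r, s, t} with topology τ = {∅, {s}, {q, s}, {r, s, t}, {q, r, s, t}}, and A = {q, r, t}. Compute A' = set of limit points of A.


A' = {r, t}

For each x ∈ X, list the open sets U ∈ τ with x ∈ U, then check whether U ∩ (A ∖ {x}) ≠ ∅ for every such U.
  x = q: open {q, s} ∋ x has {q, s} ∩ (A ∖ {q}) = ∅, so x is NOT a limit point.
  x = r: opens ∋ x are {r, s, t}, {q, r, s, t}; each meets A ∖ {r}, so x IS a limit point.
  x = s: open {s} ∋ x has {s} ∩ (A ∖ {s}) = ∅, so x is NOT a limit point.
  x = t: opens ∋ x are {r, s, t}, {q, r, s, t}; each meets A ∖ {t}, so x IS a limit point.
Collecting: A' = {r, t}.


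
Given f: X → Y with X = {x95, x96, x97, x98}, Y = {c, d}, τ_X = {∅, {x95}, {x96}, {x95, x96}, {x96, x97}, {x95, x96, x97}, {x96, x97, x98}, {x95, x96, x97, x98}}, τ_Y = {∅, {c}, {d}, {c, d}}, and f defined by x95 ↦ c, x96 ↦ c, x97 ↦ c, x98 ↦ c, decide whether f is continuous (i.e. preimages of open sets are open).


f IS continuous.

Compute f^{-1}(U) for each U ∈ τ_Y:
  U = ∅: f^{-1}(U) = ∅ ∈ τ_X ✓.
  U = {c}: f^{-1}(U) = {x95, x96, x97, x98} ∈ τ_X ✓.
  U = {d}: f^{-1}(U) = ∅ ∈ τ_X ✓.
  U = {c, d}: f^{-1}(U) = {x95, x96, x97, x98} ∈ τ_X ✓.
Every preimage lies in τ_X, so f IS continuous.


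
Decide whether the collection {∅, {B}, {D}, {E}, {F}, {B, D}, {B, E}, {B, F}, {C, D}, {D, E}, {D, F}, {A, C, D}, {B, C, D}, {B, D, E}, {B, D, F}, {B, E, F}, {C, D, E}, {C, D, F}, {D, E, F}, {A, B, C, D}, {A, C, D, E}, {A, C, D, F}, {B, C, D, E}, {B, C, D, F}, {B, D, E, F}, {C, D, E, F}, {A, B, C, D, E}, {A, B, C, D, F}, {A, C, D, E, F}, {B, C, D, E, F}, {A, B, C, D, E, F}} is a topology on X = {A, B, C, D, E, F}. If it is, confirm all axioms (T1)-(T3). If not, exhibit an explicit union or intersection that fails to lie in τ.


τ is NOT a topology on X.

Axiom (T1): ∅ ∈ τ? Yes; X ∈ τ? Yes.
Axiom (T2/T3): check pairwise unions and intersections of members of τ.
Counterexample for (T2): {E} ∪ {F} = {E, F} ∉ τ. Therefore τ is NOT a topology.


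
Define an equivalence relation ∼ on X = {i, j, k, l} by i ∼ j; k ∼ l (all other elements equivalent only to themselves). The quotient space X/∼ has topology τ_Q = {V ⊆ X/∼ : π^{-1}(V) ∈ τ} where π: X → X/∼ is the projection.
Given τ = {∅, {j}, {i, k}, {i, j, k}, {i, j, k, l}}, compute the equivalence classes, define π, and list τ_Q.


X/∼ = {[i=j], [k=l]}; |τ_Q| = 2.

Equivalence classes: [i=j], [k=l].
Quotient map π: X → X/∼ sends i ↦ [i=j], j ↦ [i=j], k ↦ [k=l], l ↦ [k=l].
For each subset V ⊆ X/∼, compute π^{-1}(V) ⊆ X and check whether π^{-1}(V) ∈ τ. V is open in τ_Q iff π^{-1}(V) ∈ τ.
  V = {}: π^{-1}(V) = ∅ ∈ τ ✓.
  V = {[i=j]}: π^{-1}(V) = {i, j} ∉ τ ✗.
  V = {[k=l]}: π^{-1}(V) = {k, l} ∉ τ ✗.
  V = {[i=j], [k=l]}: π^{-1}(V) = {i, j, k, l} ∈ τ ✓.
Open sets in the quotient: τ_Q = {{}, {[i=j], [k=l]}} (2 elements).


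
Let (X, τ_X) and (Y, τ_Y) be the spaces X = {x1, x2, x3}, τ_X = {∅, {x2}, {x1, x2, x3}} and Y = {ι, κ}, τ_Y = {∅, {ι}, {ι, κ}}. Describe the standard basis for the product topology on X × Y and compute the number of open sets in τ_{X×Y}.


Basis B = {∅ × ∅, {x2} × {ι}, {x2} × {ι, κ}, {x1, x2, x3} × {ι}, {x1, x2, x3} × {ι, κ}}; |τ_{X×Y}| = 6.

Enumerate products U × V with U ∈ τ_X, V ∈ τ_Y (deduplicated):
  ∅ × ∅ = {} (∅)
  {x2} × {ι} = {(x2,ι)}
  {x2} × {ι, κ} = {(x2,ι), (x2,κ)}
  {x1, x2, x3} × {ι} = {(x1,ι), (x2,ι), (x3,ι)}
  {x1, x2, x3} × {ι, κ} = {(x1,ι), (x1,κ), (x2,ι), (x2,κ), (x3,ι), (x3,κ)}
These 5 distinct sets form the basis B.
Close under arbitrary unions to get τ_{X×Y}; counting gives |τ_{X×Y}| = 6.


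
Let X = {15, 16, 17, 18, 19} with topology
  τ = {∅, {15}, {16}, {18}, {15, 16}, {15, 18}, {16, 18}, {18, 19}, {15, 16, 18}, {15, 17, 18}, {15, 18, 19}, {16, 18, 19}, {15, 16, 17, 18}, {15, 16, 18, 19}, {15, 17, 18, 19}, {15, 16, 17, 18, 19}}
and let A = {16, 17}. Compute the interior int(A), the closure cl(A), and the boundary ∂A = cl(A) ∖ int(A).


int(A) = {16}, cl(A) = {16, 17}, ∂A = {17}.

Closed sets in (X, τ) are complements of opens:
  closed(X, τ) = {∅, {16}, {17}, {19}, {15, 17}, {16, 17}, {16, 19}, {17, 19}, {15, 16, 17}, {15, 17, 19}, {16, 17, 19}, {17, 18, 19}, {15, 16, 17, 19}, {15, 17, 18, 19}, {16, 17, 18, 19}, {15, 16, 17, 18, 19}}.
int(A) = ⋃ {U ∈ τ : U ⊆ A}. Opens contained in A: ∅, {16}.
Taking the union of these: int(A) = {16}.
cl(A) = ⋂ {C closed : A ⊆ C}. Closed sets containing A: {16, 17}, {15, 16, 17}, {16, 17, 19}, {15, 16, 17, 19}, {16, 17, 18, 19}, {15, 16, 17, 18, 19}.
Intersecting these: cl(A) = {16, 17}.
∂A = cl(A) ∖ int(A) = {16, 17} ∖ {16} = {17}.


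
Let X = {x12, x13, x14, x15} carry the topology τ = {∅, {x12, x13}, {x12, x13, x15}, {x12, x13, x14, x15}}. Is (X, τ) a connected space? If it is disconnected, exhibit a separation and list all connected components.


(X, τ) is connected.

Find clopen sets (U ∈ τ with X ∖ U ∈ τ):
  U = ∅, X ∖ U = {x12, x13, x14, x15} — both open, so U is clopen.
  U = {x12, x13, x14, x15}, X ∖ U = ∅ — both open, so U is clopen.
Only trivial clopens (∅ and X) exist, so (X, τ) is connected.
Compute connected components by grouping points that agree on all clopens:
  component: {x12, x13, x14, x15}


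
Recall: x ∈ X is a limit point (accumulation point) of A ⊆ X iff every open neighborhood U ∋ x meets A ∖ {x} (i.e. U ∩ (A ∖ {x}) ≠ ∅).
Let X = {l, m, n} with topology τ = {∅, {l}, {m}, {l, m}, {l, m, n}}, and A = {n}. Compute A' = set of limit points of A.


A' = ∅

For each x ∈ X, list the open sets U ∈ τ with x ∈ U, then check whether U ∩ (A ∖ {x}) ≠ ∅ for every such U.
  x = l: open {l} ∋ x has {l} ∩ (A ∖ {l}) = ∅, so x is NOT a limit point.
  x = m: open {m} ∋ x has {m} ∩ (A ∖ {m}) = ∅, so x is NOT a limit point.
  x = n: open {l, m, n} ∋ x has {l, m, n} ∩ (A ∖ {n}) = ∅, so x is NOT a limit point.
Collecting: A' = ∅.


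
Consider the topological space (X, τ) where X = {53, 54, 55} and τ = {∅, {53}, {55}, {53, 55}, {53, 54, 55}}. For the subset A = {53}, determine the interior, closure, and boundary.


int(A) = {53}, cl(A) = {53, 54}, ∂A = {54}.

Closed sets in (X, τ) are complements of opens:
  closed(X, τ) = {∅, {54}, {53, 54}, {54, 55}, {53, 54, 55}}.
int(A) = ⋃ {U ∈ τ : U ⊆ A}. Opens contained in A: ∅, {53}.
Taking the union of these: int(A) = {53}.
cl(A) = ⋂ {C closed : A ⊆ C}. Closed sets containing A: {53, 54}, {53, 54, 55}.
Intersecting these: cl(A) = {53, 54}.
∂A = cl(A) ∖ int(A) = {53, 54} ∖ {53} = {54}.


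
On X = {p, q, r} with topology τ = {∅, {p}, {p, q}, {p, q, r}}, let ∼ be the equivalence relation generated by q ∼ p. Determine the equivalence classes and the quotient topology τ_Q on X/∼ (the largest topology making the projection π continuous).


X/∼ = {[p=q], [r]}; |τ_Q| = 3.

Equivalence classes: [p=q], [r].
Quotient map π: X → X/∼ sends p ↦ [p=q], q ↦ [p=q], r ↦ [r].
For each subset V ⊆ X/∼, compute π^{-1}(V) ⊆ X and check whether π^{-1}(V) ∈ τ. V is open in τ_Q iff π^{-1}(V) ∈ τ.
  V = {}: π^{-1}(V) = ∅ ∈ τ ✓.
  V = {[p=q]}: π^{-1}(V) = {p, q} ∈ τ ✓.
  V = {[r]}: π^{-1}(V) = {r} ∉ τ ✗.
  V = {[p=q], [r]}: π^{-1}(V) = {p, q, r} ∈ τ ✓.
Open sets in the quotient: τ_Q = {{}, {[p=q]}, {[p=q], [r]}} (3 elements).


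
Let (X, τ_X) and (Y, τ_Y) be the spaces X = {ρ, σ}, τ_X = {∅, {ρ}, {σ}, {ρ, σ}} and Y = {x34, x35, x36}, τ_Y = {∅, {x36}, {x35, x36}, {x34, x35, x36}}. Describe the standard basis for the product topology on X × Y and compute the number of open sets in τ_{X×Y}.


Basis B = {∅ × ∅, {ρ} × {x36}, {σ} × {x36}, {ρ} × {x35, x36}, {ρ, σ} × {x36}, {σ} × {x35, x36}, {ρ} × {x34, x35, x36}, {σ} × {x34, x35, x36}, {ρ, σ} × {x35, x36}, {ρ, σ} × {x34, x35, x36}}; |τ_{X×Y}| = 16.

Enumerate products U × V with U ∈ τ_X, V ∈ τ_Y (deduplicated):
  ∅ × ∅ = {} (∅)
  {ρ} × {x36} = {(ρ,x36)}
  {σ} × {x36} = {(σ,x36)}
  {ρ} × {x35, x36} = {(ρ,x35), (ρ,x36)}
  {ρ, σ} × {x36} = {(ρ,x36), (σ,x36)}
  {σ} × {x35, x36} = {(σ,x35), (σ,x36)}
  {ρ} × {x34, x35, x36} = {(ρ,x34), (ρ,x35), (ρ,x36)}
  {σ} × {x34, x35, x36} = {(σ,x34), (σ,x35), (σ,x36)}
  {ρ, σ} × {x35, x36} = {(ρ,x35), (ρ,x36), (σ,x35), (σ,x36)}
  {ρ, σ} × {x34, x35, x36} = {(ρ,x34), (ρ,x35), (ρ,x36), (σ,x34), (σ,x35), (σ,x36)}
These 10 distinct sets form the basis B.
Close under arbitrary unions to get τ_{X×Y}; counting gives |τ_{X×Y}| = 16.


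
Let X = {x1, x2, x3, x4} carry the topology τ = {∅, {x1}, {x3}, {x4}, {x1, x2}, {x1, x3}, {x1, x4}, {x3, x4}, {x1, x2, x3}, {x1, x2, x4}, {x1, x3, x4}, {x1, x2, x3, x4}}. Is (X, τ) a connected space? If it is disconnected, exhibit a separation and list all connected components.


(X, τ) is disconnected; components = [{x3}, {x4}, {x1, x2}].

Find clopen sets (U ∈ τ with X ∖ U ∈ τ):
  U = ∅, X ∖ U = {x1, x2, x3, x4} — both open, so U is clopen.
  U = {x3}, X ∖ U = {x1, x2, x4} — both open, so U is clopen.
  U = {x4}, X ∖ U = {x1, x2, x3} — both open, so U is clopen.
  U = {x1, x2}, X ∖ U = {x3, x4} — both open, so U is clopen.
  U = {x3, x4}, X ∖ U = {x1, x2} — both open, so U is clopen.
  U = {x1, x2, x3}, X ∖ U = {x4} — both open, so U is clopen.
  U = {x1, x2, x4}, X ∖ U = {x3} — both open, so U is clopen.
  U = {x1, x2, x3, x4}, X ∖ U = ∅ — both open, so U is clopen.
Nontrivial clopen(s) exist: e.g. {x1, x2}. So (X, τ) is disconnected.
Compute connected components by grouping points that agree on all clopens:
  component: {x3}
  component: {x4}
  component: {x1, x2}


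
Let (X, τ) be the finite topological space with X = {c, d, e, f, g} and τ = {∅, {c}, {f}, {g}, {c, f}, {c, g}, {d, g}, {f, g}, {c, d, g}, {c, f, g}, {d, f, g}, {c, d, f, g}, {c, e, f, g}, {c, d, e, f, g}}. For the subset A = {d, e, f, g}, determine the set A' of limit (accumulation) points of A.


A' = {d, e}

For each x ∈ X, list the open sets U ∈ τ with x ∈ U, then check whether U ∩ (A ∖ {x}) ≠ ∅ for every such U.
  x = c: open {c} ∋ x has {c} ∩ (A ∖ {c}) = ∅, so x is NOT a limit point.
  x = d: opens ∋ x are {d, g}, {c, d, g}, {d, f, g}, {c, d, f, g}, {c, d, e, f, g}; each meets A ∖ {d}, so x IS a limit point.
  x = e: opens ∋ x are {c, e, f, g}, {c, d, e, f, g}; each meets A ∖ {e}, so x IS a limit point.
  x = f: open {f} ∋ x has {f} ∩ (A ∖ {f}) = ∅, so x is NOT a limit point.
  x = g: open {g} ∋ x has {g} ∩ (A ∖ {g}) = ∅, so x is NOT a limit point.
Collecting: A' = {d, e}.


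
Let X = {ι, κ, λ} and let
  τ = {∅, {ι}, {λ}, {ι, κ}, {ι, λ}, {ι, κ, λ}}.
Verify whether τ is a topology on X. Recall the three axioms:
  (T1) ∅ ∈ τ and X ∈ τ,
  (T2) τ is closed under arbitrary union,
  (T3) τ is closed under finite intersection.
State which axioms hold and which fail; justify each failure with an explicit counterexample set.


τ IS a topology on X.

Axiom (T1): ∅ ∈ τ? Yes; X ∈ τ? Yes.
Axiom (T2/T3): check pairwise unions and intersections of members of τ.
All pairwise intersections and unions checked — each lies in τ. Therefore τ satisfies (T1), (T2), (T3): it IS a topology on X.


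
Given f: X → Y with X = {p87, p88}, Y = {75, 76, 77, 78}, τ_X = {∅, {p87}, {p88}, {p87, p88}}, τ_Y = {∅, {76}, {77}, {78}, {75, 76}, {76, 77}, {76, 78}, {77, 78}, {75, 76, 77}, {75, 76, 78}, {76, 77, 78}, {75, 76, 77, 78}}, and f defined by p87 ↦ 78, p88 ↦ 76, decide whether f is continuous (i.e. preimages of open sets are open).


f IS continuous.

Compute f^{-1}(U) for each U ∈ τ_Y:
  U = ∅: f^{-1}(U) = ∅ ∈ τ_X ✓.
  U = {76}: f^{-1}(U) = {p88} ∈ τ_X ✓.
  U = {77}: f^{-1}(U) = ∅ ∈ τ_X ✓.
  U = {78}: f^{-1}(U) = {p87} ∈ τ_X ✓.
  U = {75, 76}: f^{-1}(U) = {p88} ∈ τ_X ✓.
  U = {76, 77}: f^{-1}(U) = {p88} ∈ τ_X ✓.
  U = {76, 78}: f^{-1}(U) = {p87, p88} ∈ τ_X ✓.
  U = {77, 78}: f^{-1}(U) = {p87} ∈ τ_X ✓.
  U = {75, 76, 77}: f^{-1}(U) = {p88} ∈ τ_X ✓.
  U = {75, 76, 78}: f^{-1}(U) = {p87, p88} ∈ τ_X ✓.
  U = {76, 77, 78}: f^{-1}(U) = {p87, p88} ∈ τ_X ✓.
  U = {75, 76, 77, 78}: f^{-1}(U) = {p87, p88} ∈ τ_X ✓.
Every preimage lies in τ_X, so f IS continuous.
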